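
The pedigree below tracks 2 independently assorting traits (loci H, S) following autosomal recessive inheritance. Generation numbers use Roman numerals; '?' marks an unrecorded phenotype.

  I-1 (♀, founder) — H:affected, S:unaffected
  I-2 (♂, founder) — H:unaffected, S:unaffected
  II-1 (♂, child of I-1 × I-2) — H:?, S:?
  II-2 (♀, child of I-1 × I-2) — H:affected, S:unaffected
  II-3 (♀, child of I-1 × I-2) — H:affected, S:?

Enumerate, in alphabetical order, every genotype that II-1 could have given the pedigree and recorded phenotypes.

II-1 ∈ {Hh SS, Hh Ss, Hh ss, hh SS, hh Ss, hh ss}

H/I-1 aff ·: hh
H/I-2 un ·: Hh
H/II-1 ? I-1×I-2: Hh|hh
H/II-2 aff I-1×I-2: hh
H/II-3 aff I-1×I-2: hh
⇒ H over [I-1,I-2,II-1,II-2,II-3]: 2 consistent
S/I-1 un ·: SS|Ss
S/I-2 un ·: SS|Ss
S/II-1 ? I-1×I-2: SS|Ss|ss
S/II-2 un I-1×I-2: SS|Ss
S/II-3 ? I-1×I-2: SS|Ss|ss
⇒ S over [I-1,I-2,II-1,II-2,II-3]: 35 consistent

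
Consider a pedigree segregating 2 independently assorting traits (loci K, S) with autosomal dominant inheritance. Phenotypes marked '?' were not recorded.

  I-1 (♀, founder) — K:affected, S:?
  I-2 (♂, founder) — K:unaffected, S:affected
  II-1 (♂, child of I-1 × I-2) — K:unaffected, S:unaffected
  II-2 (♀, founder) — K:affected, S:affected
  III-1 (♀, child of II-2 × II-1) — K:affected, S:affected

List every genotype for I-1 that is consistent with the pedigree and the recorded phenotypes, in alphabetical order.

K/I-1 aff ·: Kk
K/I-2 un ·: kk
K/II-1 un I-1×I-2: kk
K/II-2 aff ·: Kk|KK
K/III-1 aff II-2×II-1: Kk
⇒ K over [I-1,I-2,II-1,II-2,III-1]: 2 consistent
S/I-1 ? ·: ss|Ss
S/I-2 aff ·: Ss
S/II-1 un I-1×I-2: ss
S/II-2 aff ·: Ss|SS
S/III-1 aff II-2×II-1: Ss
⇒ S over [I-1,I-2,II-1,II-2,III-1]: 4 consistent

I-1 ∈ {Kk Ss, Kk ss}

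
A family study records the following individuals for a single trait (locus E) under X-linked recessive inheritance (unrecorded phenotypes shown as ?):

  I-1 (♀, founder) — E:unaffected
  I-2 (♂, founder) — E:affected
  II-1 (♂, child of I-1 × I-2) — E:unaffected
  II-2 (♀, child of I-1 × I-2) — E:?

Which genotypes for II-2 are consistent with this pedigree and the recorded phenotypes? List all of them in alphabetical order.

E/I-1 un ·: X^EX^E|X^EX^e
E/I-2 aff ·: X^eY
E/II-1 un I-1×I-2: X^EY
E/II-2 ? I-1×I-2: X^EX^e|X^eX^e
⇒ E over [I-1,I-2,II-1,II-2]: 3 consistent

II-2 ∈ {X^EX^e, X^eX^e}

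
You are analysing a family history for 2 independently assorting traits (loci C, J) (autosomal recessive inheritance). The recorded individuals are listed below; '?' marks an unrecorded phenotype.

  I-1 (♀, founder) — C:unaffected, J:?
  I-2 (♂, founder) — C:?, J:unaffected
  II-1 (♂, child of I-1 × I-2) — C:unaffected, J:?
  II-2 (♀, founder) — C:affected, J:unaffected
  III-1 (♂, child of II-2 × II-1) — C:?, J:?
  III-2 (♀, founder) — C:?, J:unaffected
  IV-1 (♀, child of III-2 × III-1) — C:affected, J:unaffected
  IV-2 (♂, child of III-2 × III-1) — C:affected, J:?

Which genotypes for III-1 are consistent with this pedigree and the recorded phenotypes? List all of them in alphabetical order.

III-1 ∈ {Cc JJ, Cc Jj, Cc jj, cc JJ, cc Jj, cc jj}

C/I-1 un ·: CC|Cc
C/I-2 ? ·: CC|Cc|cc
C/II-1 un I-1×I-2: CC|Cc
C/II-2 aff ·: cc
C/III-1 ? II-2×II-1: Cc|cc
C/III-2 ? ·: Cc|cc
C/IV-1 aff III-2×III-1: cc
C/IV-2 aff III-2×III-1: cc
⇒ C over [I-1,I-2,II-1,II-2,III-1,III-2,IV-1,IV-2]: 28 consistent
J/I-1 ? ·: JJ|Jj|jj
J/I-2 un ·: JJ|Jj
J/II-1 ? I-1×I-2: JJ|Jj|jj
J/II-2 un ·: JJ|Jj
J/III-1 ? II-2×II-1: JJ|Jj|jj
J/III-2 un ·: JJ|Jj
J/IV-1 un III-2×III-1: JJ|Jj
J/IV-2 ? III-2×III-1: JJ|Jj|jj
⇒ J over [I-1,I-2,II-1,II-2,III-1,III-2,IV-1,IV-2]: 291 consistent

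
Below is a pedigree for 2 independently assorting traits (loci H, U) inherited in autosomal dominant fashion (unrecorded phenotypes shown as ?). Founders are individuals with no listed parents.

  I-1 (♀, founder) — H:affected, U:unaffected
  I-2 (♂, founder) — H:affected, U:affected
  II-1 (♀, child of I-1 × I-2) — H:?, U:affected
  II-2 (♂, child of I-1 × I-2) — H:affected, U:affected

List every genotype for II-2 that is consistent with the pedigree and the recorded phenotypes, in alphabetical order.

II-2 ∈ {HH Uu, Hh Uu}

H/I-1 aff ·: Hh|HH
H/I-2 aff ·: Hh|HH
H/II-1 ? I-1×I-2: hh|Hh|HH
H/II-2 aff I-1×I-2: Hh|HH
⇒ H over [I-1,I-2,II-1,II-2]: 15 consistent
U/I-1 un ·: uu
U/I-2 aff ·: Uu|UU
U/II-1 aff I-1×I-2: Uu
U/II-2 aff I-1×I-2: Uu
⇒ U over [I-1,I-2,II-1,II-2]: 2 consistent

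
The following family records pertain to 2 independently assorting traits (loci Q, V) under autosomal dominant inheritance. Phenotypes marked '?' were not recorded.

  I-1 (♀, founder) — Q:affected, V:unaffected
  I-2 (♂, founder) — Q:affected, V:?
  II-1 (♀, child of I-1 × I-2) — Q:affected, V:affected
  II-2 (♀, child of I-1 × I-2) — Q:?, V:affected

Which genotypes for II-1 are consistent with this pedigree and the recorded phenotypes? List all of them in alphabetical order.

Q/I-1 aff ·: Qq|QQ
Q/I-2 aff ·: Qq|QQ
Q/II-1 aff I-1×I-2: Qq|QQ
Q/II-2 ? I-1×I-2: qq|Qq|QQ
⇒ Q over [I-1,I-2,II-1,II-2]: 15 consistent
V/I-1 un ·: vv
V/I-2 ? ·: Vv|VV
V/II-1 aff I-1×I-2: Vv
V/II-2 aff I-1×I-2: Vv
⇒ V over [I-1,I-2,II-1,II-2]: 2 consistent

II-1 ∈ {QQ Vv, Qq Vv}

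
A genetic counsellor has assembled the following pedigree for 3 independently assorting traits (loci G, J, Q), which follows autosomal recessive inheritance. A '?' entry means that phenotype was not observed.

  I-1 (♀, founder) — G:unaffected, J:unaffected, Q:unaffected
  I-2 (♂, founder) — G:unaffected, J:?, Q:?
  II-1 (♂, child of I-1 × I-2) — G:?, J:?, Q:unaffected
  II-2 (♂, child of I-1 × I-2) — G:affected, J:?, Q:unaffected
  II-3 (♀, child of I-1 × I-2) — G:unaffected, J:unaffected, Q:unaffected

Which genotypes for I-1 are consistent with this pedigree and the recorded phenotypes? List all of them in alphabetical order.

I-1 ∈ {Gg JJ QQ, Gg JJ Qq, Gg Jj QQ, Gg Jj Qq}

G/I-1 un ·: Gg
G/I-2 un ·: Gg
G/II-1 ? I-1×I-2: GG|Gg|gg
G/II-2 aff I-1×I-2: gg
G/II-3 un I-1×I-2: GG|Gg
⇒ G over [I-1,I-2,II-1,II-2,II-3]: 6 consistent
J/I-1 un ·: JJ|Jj
J/I-2 ? ·: JJ|Jj|jj
J/II-1 ? I-1×I-2: JJ|Jj|jj
J/II-2 ? I-1×I-2: JJ|Jj|jj
J/II-3 un I-1×I-2: JJ|Jj
⇒ J over [I-1,I-2,II-1,II-2,II-3]: 40 consistent
Q/I-1 un ·: QQ|Qq
Q/I-2 ? ·: QQ|Qq|qq
Q/II-1 un I-1×I-2: QQ|Qq
Q/II-2 un I-1×I-2: QQ|Qq
Q/II-3 un I-1×I-2: QQ|Qq
⇒ Q over [I-1,I-2,II-1,II-2,II-3]: 27 consistent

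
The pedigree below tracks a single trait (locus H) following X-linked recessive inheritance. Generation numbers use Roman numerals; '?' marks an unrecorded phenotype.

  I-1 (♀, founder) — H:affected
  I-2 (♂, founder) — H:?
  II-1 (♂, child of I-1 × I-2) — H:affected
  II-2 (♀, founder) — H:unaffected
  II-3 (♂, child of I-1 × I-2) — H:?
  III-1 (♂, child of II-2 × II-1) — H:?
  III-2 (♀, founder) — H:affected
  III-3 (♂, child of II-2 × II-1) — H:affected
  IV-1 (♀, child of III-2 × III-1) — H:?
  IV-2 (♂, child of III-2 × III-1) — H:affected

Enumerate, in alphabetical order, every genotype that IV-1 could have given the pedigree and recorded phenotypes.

H/I-1 aff ·: X^hX^h
H/I-2 ? ·: X^HY|X^hY
H/II-1 aff I-1×I-2: X^hY
H/II-2 un ·: X^HX^h
H/II-3 ? I-1×I-2: X^hY
H/III-1 ? II-2×II-1: X^HY|X^hY
H/III-2 aff ·: X^hX^h
H/III-3 aff II-2×II-1: X^hY
H/IV-1 ? III-2×III-1: X^HX^h|X^hX^h
H/IV-2 aff III-2×III-1: X^hY
⇒ H over [I-1,I-2,II-1,II-2,II-3,III-1,III-2,III-3,IV-1,IV-2]: 4 consistent

IV-1 ∈ {X^HX^h, X^hX^h}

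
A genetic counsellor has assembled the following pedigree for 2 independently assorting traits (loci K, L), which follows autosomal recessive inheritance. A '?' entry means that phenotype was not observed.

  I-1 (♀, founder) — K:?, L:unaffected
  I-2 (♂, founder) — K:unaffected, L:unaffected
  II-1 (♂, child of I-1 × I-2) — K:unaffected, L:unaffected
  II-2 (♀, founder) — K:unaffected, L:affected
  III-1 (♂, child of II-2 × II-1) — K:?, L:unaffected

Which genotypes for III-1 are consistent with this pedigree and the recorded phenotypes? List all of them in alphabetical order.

K/I-1 ? ·: KK|Kk|kk
K/I-2 un ·: KK|Kk
K/II-1 un I-1×I-2: KK|Kk
K/II-2 un ·: KK|Kk
K/III-1 ? II-2×II-1: KK|Kk|kk
⇒ K over [I-1,I-2,II-1,II-2,III-1]: 37 consistent
L/I-1 un ·: LL|Ll
L/I-2 un ·: LL|Ll
L/II-1 un I-1×I-2: LL|Ll
L/II-2 aff ·: ll
L/III-1 un II-2×II-1: Ll
⇒ L over [I-1,I-2,II-1,II-2,III-1]: 7 consistent

III-1 ∈ {KK Ll, Kk Ll, kk Ll}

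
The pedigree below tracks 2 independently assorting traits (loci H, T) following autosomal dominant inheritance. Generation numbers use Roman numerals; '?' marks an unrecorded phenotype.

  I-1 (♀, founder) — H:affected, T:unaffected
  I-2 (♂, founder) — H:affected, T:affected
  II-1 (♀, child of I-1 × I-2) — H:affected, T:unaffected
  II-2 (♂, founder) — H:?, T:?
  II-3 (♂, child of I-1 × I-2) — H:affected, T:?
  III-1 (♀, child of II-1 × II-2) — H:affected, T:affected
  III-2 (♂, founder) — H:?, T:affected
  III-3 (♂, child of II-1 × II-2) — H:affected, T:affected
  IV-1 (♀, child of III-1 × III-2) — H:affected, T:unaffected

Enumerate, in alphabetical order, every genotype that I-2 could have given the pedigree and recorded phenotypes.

H/I-1 aff ·: Hh|HH
H/I-2 aff ·: Hh|HH
H/II-1 aff I-1×I-2: Hh|HH
H/II-2 ? ·: hh|Hh|HH
H/II-3 aff I-1×I-2: Hh|HH
H/III-1 aff II-1×II-2: Hh|HH
H/III-2 ? ·: hh|Hh|HH
H/III-3 aff II-1×II-2: Hh|HH
H/IV-1 aff III-1×III-2: Hh|HH
⇒ H over [I-1,I-2,II-1,II-2,II-3,III-1,III-2,III-3,IV-1]: 435 consistent
T/I-1 un ·: tt
T/I-2 aff ·: Tt
T/II-1 un I-1×I-2: tt
T/II-2 ? ·: Tt|TT
T/II-3 ? I-1×I-2: tt|Tt
T/III-1 aff II-1×II-2: Tt
T/III-2 aff ·: Tt
T/III-3 aff II-1×II-2: Tt
T/IV-1 un III-1×III-2: tt
⇒ T over [I-1,I-2,II-1,II-2,II-3,III-1,III-2,III-3,IV-1]: 4 consistent

I-2 ∈ {HH Tt, Hh Tt}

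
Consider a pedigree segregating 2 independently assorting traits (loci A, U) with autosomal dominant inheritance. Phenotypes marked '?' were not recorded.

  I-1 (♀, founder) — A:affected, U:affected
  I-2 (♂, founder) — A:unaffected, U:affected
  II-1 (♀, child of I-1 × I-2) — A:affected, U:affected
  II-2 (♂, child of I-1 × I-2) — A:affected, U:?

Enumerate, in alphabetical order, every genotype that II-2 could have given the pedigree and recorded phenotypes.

II-2 ∈ {Aa UU, Aa Uu, Aa uu}

A/I-1 aff ·: Aa|AA
A/I-2 un ·: aa
A/II-1 aff I-1×I-2: Aa
A/II-2 aff I-1×I-2: Aa
⇒ A over [I-1,I-2,II-1,II-2]: 2 consistent
U/I-1 aff ·: Uu|UU
U/I-2 aff ·: Uu|UU
U/II-1 aff I-1×I-2: Uu|UU
U/II-2 ? I-1×I-2: uu|Uu|UU
⇒ U over [I-1,I-2,II-1,II-2]: 15 consistent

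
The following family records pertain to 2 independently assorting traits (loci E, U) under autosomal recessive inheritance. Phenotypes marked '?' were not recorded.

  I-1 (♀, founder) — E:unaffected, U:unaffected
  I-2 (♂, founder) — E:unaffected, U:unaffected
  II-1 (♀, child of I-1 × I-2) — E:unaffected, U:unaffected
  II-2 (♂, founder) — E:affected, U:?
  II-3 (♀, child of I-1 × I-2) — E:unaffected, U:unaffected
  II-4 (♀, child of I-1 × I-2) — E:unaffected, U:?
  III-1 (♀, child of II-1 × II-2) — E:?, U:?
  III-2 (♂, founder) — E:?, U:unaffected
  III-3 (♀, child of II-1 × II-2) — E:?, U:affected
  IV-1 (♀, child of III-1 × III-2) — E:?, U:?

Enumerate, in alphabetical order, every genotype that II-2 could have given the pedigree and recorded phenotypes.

II-2 ∈ {ee Uu, ee uu}

E/I-1 un ·: EE|Ee
E/I-2 un ·: EE|Ee
E/II-1 un I-1×I-2: EE|Ee
E/II-2 aff ·: ee
E/II-3 un I-1×I-2: EE|Ee
E/II-4 un I-1×I-2: EE|Ee
E/III-1 ? II-1×II-2: Ee|ee
E/III-2 ? ·: EE|Ee|ee
E/III-3 ? II-1×II-2: Ee|ee
E/IV-1 ? III-1×III-2: EE|Ee|ee
⇒ E over [I-1,I-2,II-1,II-2,II-3,II-4,III-1,III-2,III-3,IV-1]: 355 consistent
U/I-1 un ·: UU|Uu
U/I-2 un ·: UU|Uu
U/II-1 un I-1×I-2: Uu
U/II-2 ? ·: Uu|uu
U/II-3 un I-1×I-2: UU|Uu
U/II-4 ? I-1×I-2: UU|Uu|uu
U/III-1 ? II-1×II-2: UU|Uu|uu
U/III-2 un ·: UU|Uu
U/III-3 aff II-1×II-2: uu
U/IV-1 ? III-1×III-2: UU|Uu|uu
⇒ U over [I-1,I-2,II-1,II-2,II-3,II-4,III-1,III-2,III-3,IV-1]: 266 consistent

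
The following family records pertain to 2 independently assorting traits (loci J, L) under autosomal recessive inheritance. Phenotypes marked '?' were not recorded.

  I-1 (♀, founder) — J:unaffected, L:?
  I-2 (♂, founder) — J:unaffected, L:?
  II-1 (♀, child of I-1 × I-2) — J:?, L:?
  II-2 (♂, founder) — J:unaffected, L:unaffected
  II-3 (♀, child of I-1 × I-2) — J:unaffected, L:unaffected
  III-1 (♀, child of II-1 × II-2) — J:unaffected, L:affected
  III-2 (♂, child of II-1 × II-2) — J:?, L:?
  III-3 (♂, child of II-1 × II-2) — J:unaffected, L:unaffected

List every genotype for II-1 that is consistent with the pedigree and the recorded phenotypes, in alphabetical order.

J/I-1 un ·: JJ|Jj
J/I-2 un ·: JJ|Jj
J/II-1 ? I-1×I-2: JJ|Jj|jj
J/II-2 un ·: JJ|Jj
J/II-3 un I-1×I-2: JJ|Jj
J/III-1 un II-1×II-2: JJ|Jj
J/III-2 ? II-1×II-2: JJ|Jj|jj
J/III-3 un II-1×II-2: JJ|Jj
⇒ J over [I-1,I-2,II-1,II-2,II-3,III-1,III-2,III-3]: 189 consistent
L/I-1 ? ·: LL|Ll|ll
L/I-2 ? ·: LL|Ll|ll
L/II-1 ? I-1×I-2: Ll|ll
L/II-2 un ·: Ll
L/II-3 un I-1×I-2: LL|Ll
L/III-1 aff II-1×II-2: ll
L/III-2 ? II-1×II-2: LL|Ll|ll
L/III-3 un II-1×II-2: LL|Ll
⇒ L over [I-1,I-2,II-1,II-2,II-3,III-1,III-2,III-3]: 68 consistent

II-1 ∈ {JJ Ll, JJ ll, Jj Ll, Jj ll, jj Ll, jj ll}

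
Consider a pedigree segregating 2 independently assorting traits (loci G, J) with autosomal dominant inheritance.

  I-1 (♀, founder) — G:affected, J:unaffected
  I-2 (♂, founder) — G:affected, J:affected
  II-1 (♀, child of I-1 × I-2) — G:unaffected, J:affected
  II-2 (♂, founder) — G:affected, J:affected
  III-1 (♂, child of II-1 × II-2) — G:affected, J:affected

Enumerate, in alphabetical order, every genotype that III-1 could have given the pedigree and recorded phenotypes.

G/I-1 aff ·: Gg
G/I-2 aff ·: Gg
G/II-1 un I-1×I-2: gg
G/II-2 aff ·: Gg|GG
G/III-1 aff II-1×II-2: Gg
⇒ G over [I-1,I-2,II-1,II-2,III-1]: 2 consistent
J/I-1 un ·: jj
J/I-2 aff ·: Jj|JJ
J/II-1 aff I-1×I-2: Jj
J/II-2 aff ·: Jj|JJ
J/III-1 aff II-1×II-2: Jj|JJ
⇒ J over [I-1,I-2,II-1,II-2,III-1]: 8 consistent

III-1 ∈ {Gg JJ, Gg Jj}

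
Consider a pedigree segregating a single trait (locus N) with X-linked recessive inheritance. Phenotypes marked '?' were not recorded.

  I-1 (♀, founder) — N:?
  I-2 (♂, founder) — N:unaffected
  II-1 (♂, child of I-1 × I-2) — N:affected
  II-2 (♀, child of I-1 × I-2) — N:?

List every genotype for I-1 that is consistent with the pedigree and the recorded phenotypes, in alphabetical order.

N/I-1 ? ·: X^NX^n|X^nX^n
N/I-2 un ·: X^NY
N/II-1 aff I-1×I-2: X^nY
N/II-2 ? I-1×I-2: X^NX^N|X^NX^n
⇒ N over [I-1,I-2,II-1,II-2]: 3 consistent

I-1 ∈ {X^NX^n, X^nX^n}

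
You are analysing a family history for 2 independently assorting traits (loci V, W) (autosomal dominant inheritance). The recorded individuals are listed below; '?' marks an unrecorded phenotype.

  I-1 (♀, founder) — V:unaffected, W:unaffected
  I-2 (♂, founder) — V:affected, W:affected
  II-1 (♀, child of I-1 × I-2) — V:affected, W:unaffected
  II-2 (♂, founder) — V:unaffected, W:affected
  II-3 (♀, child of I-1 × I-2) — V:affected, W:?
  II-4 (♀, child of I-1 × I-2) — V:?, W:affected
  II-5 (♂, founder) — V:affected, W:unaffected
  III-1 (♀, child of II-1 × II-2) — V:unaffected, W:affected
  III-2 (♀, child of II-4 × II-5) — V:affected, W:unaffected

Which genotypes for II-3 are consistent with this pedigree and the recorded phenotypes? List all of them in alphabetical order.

V/I-1 un ·: vv
V/I-2 aff ·: Vv|VV
V/II-1 aff I-1×I-2: Vv
V/II-2 un ·: vv
V/II-3 aff I-1×I-2: Vv
V/II-4 ? I-1×I-2: vv|Vv
V/II-5 aff ·: Vv|VV
V/III-1 un II-1×II-2: vv
V/III-2 aff II-4×II-5: Vv|VV
⇒ V over [I-1,I-2,II-1,II-2,II-3,II-4,II-5,III-1,III-2]: 10 consistent
W/I-1 un ·: ww
W/I-2 aff ·: Ww
W/II-1 un I-1×I-2: ww
W/II-2 aff ·: Ww|WW
W/II-3 ? I-1×I-2: ww|Ww
W/II-4 aff I-1×I-2: Ww
W/II-5 un ·: ww
W/III-1 aff II-1×II-2: Ww
W/III-2 un II-4×II-5: ww
⇒ W over [I-1,I-2,II-1,II-2,II-3,II-4,II-5,III-1,III-2]: 4 consistent

II-3 ∈ {Vv Ww, Vv ww}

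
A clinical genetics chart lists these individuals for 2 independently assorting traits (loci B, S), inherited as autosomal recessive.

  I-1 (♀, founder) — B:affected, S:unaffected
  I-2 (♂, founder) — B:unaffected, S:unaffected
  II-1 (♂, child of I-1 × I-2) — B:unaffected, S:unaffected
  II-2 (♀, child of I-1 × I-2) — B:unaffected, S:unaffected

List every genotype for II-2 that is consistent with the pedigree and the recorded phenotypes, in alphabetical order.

II-2 ∈ {Bb SS, Bb Ss}

B/I-1 aff ·: bb
B/I-2 un ·: BB|Bb
B/II-1 un I-1×I-2: Bb
B/II-2 un I-1×I-2: Bb
⇒ B over [I-1,I-2,II-1,II-2]: 2 consistent
S/I-1 un ·: SS|Ss
S/I-2 un ·: SS|Ss
S/II-1 un I-1×I-2: SS|Ss
S/II-2 un I-1×I-2: SS|Ss
⇒ S over [I-1,I-2,II-1,II-2]: 13 consistent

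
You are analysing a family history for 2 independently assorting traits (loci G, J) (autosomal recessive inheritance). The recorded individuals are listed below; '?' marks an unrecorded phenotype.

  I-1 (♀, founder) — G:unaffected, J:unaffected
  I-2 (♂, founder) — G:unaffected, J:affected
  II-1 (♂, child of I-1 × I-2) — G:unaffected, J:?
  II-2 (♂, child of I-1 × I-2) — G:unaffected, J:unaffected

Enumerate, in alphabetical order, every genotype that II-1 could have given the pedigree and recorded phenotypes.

II-1 ∈ {GG Jj, GG jj, Gg Jj, Gg jj}

G/I-1 un ·: GG|Gg
G/I-2 un ·: GG|Gg
G/II-1 un I-1×I-2: GG|Gg
G/II-2 un I-1×I-2: GG|Gg
⇒ G over [I-1,I-2,II-1,II-2]: 13 consistent
J/I-1 un ·: JJ|Jj
J/I-2 aff ·: jj
J/II-1 ? I-1×I-2: Jj|jj
J/II-2 un I-1×I-2: Jj
⇒ J over [I-1,I-2,II-1,II-2]: 3 consistent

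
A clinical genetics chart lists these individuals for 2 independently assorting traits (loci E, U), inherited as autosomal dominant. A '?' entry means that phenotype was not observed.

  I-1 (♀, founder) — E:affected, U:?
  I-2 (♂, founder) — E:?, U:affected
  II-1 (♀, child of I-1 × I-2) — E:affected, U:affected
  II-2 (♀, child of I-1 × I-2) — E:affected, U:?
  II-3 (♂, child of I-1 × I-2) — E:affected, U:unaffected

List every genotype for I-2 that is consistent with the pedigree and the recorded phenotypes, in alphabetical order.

E/I-1 aff ·: Ee|EE
E/I-2 ? ·: ee|Ee|EE
E/II-1 aff I-1×I-2: Ee|EE
E/II-2 aff I-1×I-2: Ee|EE
E/II-3 aff I-1×I-2: Ee|EE
⇒ E over [I-1,I-2,II-1,II-2,II-3]: 27 consistent
U/I-1 ? ·: uu|Uu
U/I-2 aff ·: Uu
U/II-1 aff I-1×I-2: Uu|UU
U/II-2 ? I-1×I-2: uu|Uu|UU
U/II-3 un I-1×I-2: uu
⇒ U over [I-1,I-2,II-1,II-2,II-3]: 8 consistent

I-2 ∈ {EE Uu, Ee Uu, ee Uu}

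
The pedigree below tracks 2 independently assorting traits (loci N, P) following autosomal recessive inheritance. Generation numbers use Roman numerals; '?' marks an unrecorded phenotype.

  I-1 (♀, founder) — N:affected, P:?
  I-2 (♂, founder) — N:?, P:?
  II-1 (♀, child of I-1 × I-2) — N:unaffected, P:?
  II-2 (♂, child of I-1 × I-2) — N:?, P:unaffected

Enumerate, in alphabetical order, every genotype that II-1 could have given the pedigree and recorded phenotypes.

N/I-1 aff ·: nn
N/I-2 ? ·: NN|Nn
N/II-1 un I-1×I-2: Nn
N/II-2 ? I-1×I-2: Nn|nn
⇒ N over [I-1,I-2,II-1,II-2]: 3 consistent
P/I-1 ? ·: PP|Pp|pp
P/I-2 ? ·: PP|Pp|pp
P/II-1 ? I-1×I-2: PP|Pp|pp
P/II-2 un I-1×I-2: PP|Pp
⇒ P over [I-1,I-2,II-1,II-2]: 21 consistent

II-1 ∈ {Nn PP, Nn Pp, Nn pp}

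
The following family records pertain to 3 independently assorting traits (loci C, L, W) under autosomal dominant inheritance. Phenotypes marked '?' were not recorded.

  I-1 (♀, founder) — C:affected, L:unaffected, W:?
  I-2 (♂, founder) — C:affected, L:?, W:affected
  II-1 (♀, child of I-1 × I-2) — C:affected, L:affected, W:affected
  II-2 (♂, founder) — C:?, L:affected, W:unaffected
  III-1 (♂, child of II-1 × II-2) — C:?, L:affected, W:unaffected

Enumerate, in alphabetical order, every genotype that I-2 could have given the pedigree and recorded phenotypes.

C/I-1 aff ·: Cc|CC
C/I-2 aff ·: Cc|CC
C/II-1 aff I-1×I-2: Cc|CC
C/II-2 ? ·: cc|Cc|CC
C/III-1 ? II-1×II-2: cc|Cc|CC
⇒ C over [I-1,I-2,II-1,II-2,III-1]: 37 consistent
L/I-1 un ·: ll
L/I-2 ? ·: Ll|LL
L/II-1 aff I-1×I-2: Ll
L/II-2 aff ·: Ll|LL
L/III-1 aff II-1×II-2: Ll|LL
⇒ L over [I-1,I-2,II-1,II-2,III-1]: 8 consistent
W/I-1 ? ·: ww|Ww|WW
W/I-2 aff ·: Ww|WW
W/II-1 aff I-1×I-2: Ww
W/II-2 un ·: ww
W/III-1 un II-1×II-2: ww
⇒ W over [I-1,I-2,II-1,II-2,III-1]: 5 consistent

I-2 ∈ {CC LL WW, CC LL Ww, CC Ll WW, CC Ll Ww, Cc LL WW, Cc LL Ww, Cc Ll WW, Cc Ll Ww}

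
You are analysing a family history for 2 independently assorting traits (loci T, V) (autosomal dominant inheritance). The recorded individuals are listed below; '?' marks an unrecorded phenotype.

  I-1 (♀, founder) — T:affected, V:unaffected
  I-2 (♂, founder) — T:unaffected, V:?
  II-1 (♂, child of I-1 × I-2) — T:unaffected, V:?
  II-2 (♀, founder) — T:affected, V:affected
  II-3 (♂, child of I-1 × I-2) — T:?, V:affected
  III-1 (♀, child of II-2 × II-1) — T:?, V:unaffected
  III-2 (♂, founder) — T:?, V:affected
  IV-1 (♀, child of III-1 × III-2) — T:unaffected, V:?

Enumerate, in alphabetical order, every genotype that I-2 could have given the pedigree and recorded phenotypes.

T/I-1 aff ·: Tt
T/I-2 un ·: tt
T/II-1 un I-1×I-2: tt
T/II-2 aff ·: Tt|TT
T/II-3 ? I-1×I-2: tt|Tt
T/III-1 ? II-2×II-1: tt|Tt
T/III-2 ? ·: tt|Tt
T/IV-1 un III-1×III-2: tt
⇒ T over [I-1,I-2,II-1,II-2,II-3,III-1,III-2,IV-1]: 12 consistent
V/I-1 un ·: vv
V/I-2 ? ·: Vv|VV
V/II-1 ? I-1×I-2: vv|Vv
V/II-2 aff ·: Vv
V/II-3 aff I-1×I-2: Vv
V/III-1 un II-2×II-1: vv
V/III-2 aff ·: Vv|VV
V/IV-1 ? III-1×III-2: vv|Vv
⇒ V over [I-1,I-2,II-1,II-2,II-3,III-1,III-2,IV-1]: 9 consistent

I-2 ∈ {tt VV, tt Vv}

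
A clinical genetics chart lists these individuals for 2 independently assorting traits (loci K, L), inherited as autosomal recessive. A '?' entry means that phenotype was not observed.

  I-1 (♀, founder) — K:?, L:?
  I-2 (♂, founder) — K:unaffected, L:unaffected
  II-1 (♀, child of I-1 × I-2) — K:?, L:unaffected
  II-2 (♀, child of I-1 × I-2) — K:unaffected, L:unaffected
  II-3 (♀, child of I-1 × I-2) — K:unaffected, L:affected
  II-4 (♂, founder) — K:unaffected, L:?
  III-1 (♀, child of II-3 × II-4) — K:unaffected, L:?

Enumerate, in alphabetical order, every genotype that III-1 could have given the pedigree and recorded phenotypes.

K/I-1 ? ·: KK|Kk|kk
K/I-2 un ·: KK|Kk
K/II-1 ? I-1×I-2: KK|Kk|kk
K/II-2 un I-1×I-2: KK|Kk
K/II-3 un I-1×I-2: KK|Kk
K/II-4 un ·: KK|Kk
K/III-1 un II-3×II-4: KK|Kk
⇒ K over [I-1,I-2,II-1,II-2,II-3,II-4,III-1]: 113 consistent
L/I-1 ? ·: Ll|ll
L/I-2 un ·: Ll
L/II-1 un I-1×I-2: LL|Ll
L/II-2 un I-1×I-2: LL|Ll
L/II-3 aff I-1×I-2: ll
L/II-4 ? ·: LL|Ll|ll
L/III-1 ? II-3×II-4: Ll|ll
⇒ L over [I-1,I-2,II-1,II-2,II-3,II-4,III-1]: 20 consistent

III-1 ∈ {KK Ll, KK ll, Kk Ll, Kk ll}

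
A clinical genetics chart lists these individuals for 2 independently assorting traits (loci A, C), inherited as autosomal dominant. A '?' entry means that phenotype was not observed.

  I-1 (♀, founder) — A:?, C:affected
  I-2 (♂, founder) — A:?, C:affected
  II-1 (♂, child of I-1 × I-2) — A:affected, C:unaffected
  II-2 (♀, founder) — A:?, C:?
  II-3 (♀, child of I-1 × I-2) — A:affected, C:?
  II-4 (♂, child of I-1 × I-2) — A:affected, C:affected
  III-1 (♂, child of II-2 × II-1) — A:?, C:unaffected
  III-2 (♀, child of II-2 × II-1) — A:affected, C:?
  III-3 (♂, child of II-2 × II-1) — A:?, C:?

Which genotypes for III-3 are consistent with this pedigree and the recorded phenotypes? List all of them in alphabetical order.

A/I-1 ? ·: aa|Aa|AA
A/I-2 ? ·: aa|Aa|AA
A/II-1 aff I-1×I-2: Aa|AA
A/II-2 ? ·: aa|Aa|AA
A/II-3 aff I-1×I-2: Aa|AA
A/II-4 aff I-1×I-2: Aa|AA
A/III-1 ? II-2×II-1: aa|Aa|AA
A/III-2 aff II-2×II-1: Aa|AA
A/III-3 ? II-2×II-1: aa|Aa|AA
⇒ A over [I-1,I-2,II-1,II-2,II-3,II-4,III-1,III-2,III-3]: 610 consistent
C/I-1 aff ·: Cc
C/I-2 aff ·: Cc
C/II-1 un I-1×I-2: cc
C/II-2 ? ·: cc|Cc
C/II-3 ? I-1×I-2: cc|Cc|CC
C/II-4 aff I-1×I-2: Cc|CC
C/III-1 un II-2×II-1: cc
C/III-2 ? II-2×II-1: cc|Cc
C/III-3 ? II-2×II-1: cc|Cc
⇒ C over [I-1,I-2,II-1,II-2,II-3,II-4,III-1,III-2,III-3]: 30 consistent

III-3 ∈ {AA Cc, AA cc, Aa Cc, Aa cc, aa Cc, aa cc}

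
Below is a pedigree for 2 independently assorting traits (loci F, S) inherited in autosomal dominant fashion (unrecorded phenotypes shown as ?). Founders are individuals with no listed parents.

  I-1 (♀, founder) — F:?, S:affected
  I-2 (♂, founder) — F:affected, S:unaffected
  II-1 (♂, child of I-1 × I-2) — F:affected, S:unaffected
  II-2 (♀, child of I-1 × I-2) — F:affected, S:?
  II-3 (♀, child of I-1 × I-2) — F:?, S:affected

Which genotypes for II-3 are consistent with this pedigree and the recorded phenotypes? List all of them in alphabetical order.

II-3 ∈ {FF Ss, Ff Ss, ff Ss}

F/I-1 ? ·: ff|Ff|FF
F/I-2 aff ·: Ff|FF
F/II-1 aff I-1×I-2: Ff|FF
F/II-2 aff I-1×I-2: Ff|FF
F/II-3 ? I-1×I-2: ff|Ff|FF
⇒ F over [I-1,I-2,II-1,II-2,II-3]: 32 consistent
S/I-1 aff ·: Ss
S/I-2 un ·: ss
S/II-1 un I-1×I-2: ss
S/II-2 ? I-1×I-2: ss|Ss
S/II-3 aff I-1×I-2: Ss
⇒ S over [I-1,I-2,II-1,II-2,II-3]: 2 consistent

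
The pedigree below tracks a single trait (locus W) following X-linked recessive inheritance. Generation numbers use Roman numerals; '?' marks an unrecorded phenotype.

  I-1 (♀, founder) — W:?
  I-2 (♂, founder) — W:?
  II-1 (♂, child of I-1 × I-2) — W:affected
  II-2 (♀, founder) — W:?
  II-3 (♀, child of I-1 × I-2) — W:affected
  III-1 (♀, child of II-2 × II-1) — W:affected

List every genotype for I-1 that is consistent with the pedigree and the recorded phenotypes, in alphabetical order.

W/I-1 ? ·: X^WX^w|X^wX^w
W/I-2 ? ·: X^wY
W/II-1 aff I-1×I-2: X^wY
W/II-2 ? ·: X^WX^w|X^wX^w
W/II-3 aff I-1×I-2: X^wX^w
W/III-1 aff II-2×II-1: X^wX^w
⇒ W over [I-1,I-2,II-1,II-2,II-3,III-1]: 4 consistent

I-1 ∈ {X^WX^w, X^wX^w}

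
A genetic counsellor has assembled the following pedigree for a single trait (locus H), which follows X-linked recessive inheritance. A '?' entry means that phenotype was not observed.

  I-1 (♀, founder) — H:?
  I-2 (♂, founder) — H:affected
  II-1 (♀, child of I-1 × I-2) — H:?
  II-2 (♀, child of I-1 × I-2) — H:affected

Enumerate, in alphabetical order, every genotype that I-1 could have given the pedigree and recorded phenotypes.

H/I-1 ? ·: X^HX^h|X^hX^h
H/I-2 aff ·: X^hY
H/II-1 ? I-1×I-2: X^HX^h|X^hX^h
H/II-2 aff I-1×I-2: X^hX^h
⇒ H over [I-1,I-2,II-1,II-2]: 3 consistent

I-1 ∈ {X^HX^h, X^hX^h}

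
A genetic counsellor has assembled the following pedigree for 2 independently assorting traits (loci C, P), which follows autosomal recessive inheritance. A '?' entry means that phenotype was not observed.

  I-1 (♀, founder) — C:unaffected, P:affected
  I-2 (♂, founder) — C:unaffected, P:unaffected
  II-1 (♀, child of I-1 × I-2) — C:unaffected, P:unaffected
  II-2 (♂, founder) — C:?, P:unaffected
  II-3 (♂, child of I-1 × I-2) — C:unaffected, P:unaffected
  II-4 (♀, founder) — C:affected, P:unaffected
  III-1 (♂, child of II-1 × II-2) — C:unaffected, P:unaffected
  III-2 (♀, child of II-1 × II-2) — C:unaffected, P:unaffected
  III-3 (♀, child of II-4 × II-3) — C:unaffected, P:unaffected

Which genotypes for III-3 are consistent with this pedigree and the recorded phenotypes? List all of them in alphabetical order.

III-3 ∈ {Cc PP, Cc Pp}

C/I-1 un ·: CC|Cc
C/I-2 un ·: CC|Cc
C/II-1 un I-1×I-2: CC|Cc
C/II-2 ? ·: CC|Cc|cc
C/II-3 un I-1×I-2: CC|Cc
C/II-4 aff ·: cc
C/III-1 un II-1×II-2: CC|Cc
C/III-2 un II-1×II-2: CC|Cc
C/III-3 un II-4×II-3: Cc
⇒ C over [I-1,I-2,II-1,II-2,II-3,II-4,III-1,III-2,III-3]: 96 consistent
P/I-1 aff ·: pp
P/I-2 un ·: PP|Pp
P/II-1 un I-1×I-2: Pp
P/II-2 un ·: PP|Pp
P/II-3 un I-1×I-2: Pp
P/II-4 un ·: PP|Pp
P/III-1 un II-1×II-2: PP|Pp
P/III-2 un II-1×II-2: PP|Pp
P/III-3 un II-4×II-3: PP|Pp
⇒ P over [I-1,I-2,II-1,II-2,II-3,II-4,III-1,III-2,III-3]: 64 consistent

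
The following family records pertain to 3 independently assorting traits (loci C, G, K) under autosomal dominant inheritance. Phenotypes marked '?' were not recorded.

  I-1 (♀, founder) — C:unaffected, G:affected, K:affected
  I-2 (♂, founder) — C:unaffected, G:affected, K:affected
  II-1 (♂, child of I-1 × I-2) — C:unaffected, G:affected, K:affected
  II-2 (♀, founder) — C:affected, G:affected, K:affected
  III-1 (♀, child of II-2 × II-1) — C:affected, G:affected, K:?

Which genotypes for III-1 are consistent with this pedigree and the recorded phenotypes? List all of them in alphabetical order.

III-1 ∈ {Cc GG KK, Cc GG Kk, Cc GG kk, Cc Gg KK, Cc Gg Kk, Cc Gg kk}

C/I-1 un ·: cc
C/I-2 un ·: cc
C/II-1 un I-1×I-2: cc
C/II-2 aff ·: Cc|CC
C/III-1 aff II-2×II-1: Cc
⇒ C over [I-1,I-2,II-1,II-2,III-1]: 2 consistent
G/I-1 aff ·: Gg|GG
G/I-2 aff ·: Gg|GG
G/II-1 aff I-1×I-2: Gg|GG
G/II-2 aff ·: Gg|GG
G/III-1 aff II-2×II-1: Gg|GG
⇒ G over [I-1,I-2,II-1,II-2,III-1]: 24 consistent
K/I-1 aff ·: Kk|KK
K/I-2 aff ·: Kk|KK
K/II-1 aff I-1×I-2: Kk|KK
K/II-2 aff ·: Kk|KK
K/III-1 ? II-2×II-1: kk|Kk|KK
⇒ K over [I-1,I-2,II-1,II-2,III-1]: 27 consistent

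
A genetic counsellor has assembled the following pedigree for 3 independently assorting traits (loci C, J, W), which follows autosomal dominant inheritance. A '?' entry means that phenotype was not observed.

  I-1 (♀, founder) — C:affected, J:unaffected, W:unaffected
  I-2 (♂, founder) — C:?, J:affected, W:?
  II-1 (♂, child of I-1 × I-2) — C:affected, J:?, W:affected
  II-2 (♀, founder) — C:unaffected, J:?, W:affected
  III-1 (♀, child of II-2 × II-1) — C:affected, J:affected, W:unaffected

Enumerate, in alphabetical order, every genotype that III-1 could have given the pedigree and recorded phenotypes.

III-1 ∈ {Cc JJ ww, Cc Jj ww}

C/I-1 aff ·: Cc|CC
C/I-2 ? ·: cc|Cc|CC
C/II-1 aff I-1×I-2: Cc|CC
C/II-2 un ·: cc
C/III-1 aff II-2×II-1: Cc
⇒ C over [I-1,I-2,II-1,II-2,III-1]: 9 consistent
J/I-1 un ·: jj
J/I-2 aff ·: Jj|JJ
J/II-1 ? I-1×I-2: jj|Jj
J/II-2 ? ·: jj|Jj|JJ
J/III-1 aff II-2×II-1: Jj|JJ
⇒ J over [I-1,I-2,II-1,II-2,III-1]: 12 consistent
W/I-1 un ·: ww
W/I-2 ? ·: Ww|WW
W/II-1 aff I-1×I-2: Ww
W/II-2 aff ·: Ww
W/III-1 un II-2×II-1: ww
⇒ W over [I-1,I-2,II-1,II-2,III-1]: 2 consistent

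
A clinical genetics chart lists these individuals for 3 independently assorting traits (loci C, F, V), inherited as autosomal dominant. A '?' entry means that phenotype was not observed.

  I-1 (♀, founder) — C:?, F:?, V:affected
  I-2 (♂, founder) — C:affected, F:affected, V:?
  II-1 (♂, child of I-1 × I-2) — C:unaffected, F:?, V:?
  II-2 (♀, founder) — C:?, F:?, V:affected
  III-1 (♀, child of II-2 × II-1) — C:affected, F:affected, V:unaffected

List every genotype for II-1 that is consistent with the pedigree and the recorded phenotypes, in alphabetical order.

C/I-1 ? ·: cc|Cc
C/I-2 aff ·: Cc
C/II-1 un I-1×I-2: cc
C/II-2 ? ·: Cc|CC
C/III-1 aff II-2×II-1: Cc
⇒ C over [I-1,I-2,II-1,II-2,III-1]: 4 consistent
F/I-1 ? ·: ff|Ff|FF
F/I-2 aff ·: Ff|FF
F/II-1 ? I-1×I-2: ff|Ff|FF
F/II-2 ? ·: ff|Ff|FF
F/III-1 aff II-2×II-1: Ff|FF
⇒ F over [I-1,I-2,II-1,II-2,III-1]: 45 consistent
V/I-1 aff ·: Vv|VV
V/I-2 ? ·: vv|Vv|VV
V/II-1 ? I-1×I-2: vv|Vv
V/II-2 aff ·: Vv
V/III-1 un II-2×II-1: vv
⇒ V over [I-1,I-2,II-1,II-2,III-1]: 7 consistent

II-1 ∈ {cc FF Vv, cc FF vv, cc Ff Vv, cc Ff vv, cc ff Vv, cc ff vv}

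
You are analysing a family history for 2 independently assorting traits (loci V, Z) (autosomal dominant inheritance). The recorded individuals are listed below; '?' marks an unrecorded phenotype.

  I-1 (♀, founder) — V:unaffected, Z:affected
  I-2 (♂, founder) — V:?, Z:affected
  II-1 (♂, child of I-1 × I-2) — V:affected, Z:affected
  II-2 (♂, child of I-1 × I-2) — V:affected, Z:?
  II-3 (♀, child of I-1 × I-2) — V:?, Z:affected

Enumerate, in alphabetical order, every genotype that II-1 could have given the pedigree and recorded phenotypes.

II-1 ∈ {Vv ZZ, Vv Zz}

V/I-1 un ·: vv
V/I-2 ? ·: Vv|VV
V/II-1 aff I-1×I-2: Vv
V/II-2 aff I-1×I-2: Vv
V/II-3 ? I-1×I-2: vv|Vv
⇒ V over [I-1,I-2,II-1,II-2,II-3]: 3 consistent
Z/I-1 aff ·: Zz|ZZ
Z/I-2 aff ·: Zz|ZZ
Z/II-1 aff I-1×I-2: Zz|ZZ
Z/II-2 ? I-1×I-2: zz|Zz|ZZ
Z/II-3 aff I-1×I-2: Zz|ZZ
⇒ Z over [I-1,I-2,II-1,II-2,II-3]: 29 consistent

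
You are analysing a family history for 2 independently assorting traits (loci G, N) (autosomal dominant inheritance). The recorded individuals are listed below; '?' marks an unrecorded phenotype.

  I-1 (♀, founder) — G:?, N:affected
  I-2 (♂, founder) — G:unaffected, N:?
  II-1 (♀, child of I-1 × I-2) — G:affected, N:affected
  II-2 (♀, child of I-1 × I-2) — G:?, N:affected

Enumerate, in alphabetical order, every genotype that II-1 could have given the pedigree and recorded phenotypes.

II-1 ∈ {Gg NN, Gg Nn}

G/I-1 ? ·: Gg|GG
G/I-2 un ·: gg
G/II-1 aff I-1×I-2: Gg
G/II-2 ? I-1×I-2: gg|Gg
⇒ G over [I-1,I-2,II-1,II-2]: 3 consistent
N/I-1 aff ·: Nn|NN
N/I-2 ? ·: nn|Nn|NN
N/II-1 aff I-1×I-2: Nn|NN
N/II-2 aff I-1×I-2: Nn|NN
⇒ N over [I-1,I-2,II-1,II-2]: 15 consistent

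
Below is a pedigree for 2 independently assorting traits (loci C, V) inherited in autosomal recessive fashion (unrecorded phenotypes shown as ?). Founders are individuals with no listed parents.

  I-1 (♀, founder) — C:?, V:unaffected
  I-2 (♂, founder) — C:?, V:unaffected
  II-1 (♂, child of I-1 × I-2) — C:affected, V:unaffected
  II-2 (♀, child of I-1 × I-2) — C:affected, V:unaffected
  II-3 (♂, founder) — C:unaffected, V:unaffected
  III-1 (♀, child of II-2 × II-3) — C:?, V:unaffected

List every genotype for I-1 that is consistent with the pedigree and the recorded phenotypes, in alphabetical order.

I-1 ∈ {Cc VV, Cc Vv, cc VV, cc Vv}

C/I-1 ? ·: Cc|cc
C/I-2 ? ·: Cc|cc
C/II-1 aff I-1×I-2: cc
C/II-2 aff I-1×I-2: cc
C/II-3 un ·: CC|Cc
C/III-1 ? II-2×II-3: Cc|cc
⇒ C over [I-1,I-2,II-1,II-2,II-3,III-1]: 12 consistent
V/I-1 un ·: VV|Vv
V/I-2 un ·: VV|Vv
V/II-1 un I-1×I-2: VV|Vv
V/II-2 un I-1×I-2: VV|Vv
V/II-3 un ·: VV|Vv
V/III-1 un II-2×II-3: VV|Vv
⇒ V over [I-1,I-2,II-1,II-2,II-3,III-1]: 45 consistent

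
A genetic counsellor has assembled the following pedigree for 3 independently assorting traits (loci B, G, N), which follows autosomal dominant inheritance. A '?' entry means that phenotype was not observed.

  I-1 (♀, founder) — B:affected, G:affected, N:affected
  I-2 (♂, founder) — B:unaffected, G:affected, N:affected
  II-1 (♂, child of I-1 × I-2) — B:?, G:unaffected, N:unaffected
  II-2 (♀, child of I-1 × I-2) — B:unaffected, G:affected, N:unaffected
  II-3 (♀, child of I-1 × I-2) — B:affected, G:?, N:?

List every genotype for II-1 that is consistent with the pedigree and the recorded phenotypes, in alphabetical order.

II-1 ∈ {Bb gg nn, bb gg nn}

B/I-1 aff ·: Bb
B/I-2 un ·: bb
B/II-1 ? I-1×I-2: bb|Bb
B/II-2 un I-1×I-2: bb
B/II-3 aff I-1×I-2: Bb
⇒ B over [I-1,I-2,II-1,II-2,II-3]: 2 consistent
G/I-1 aff ·: Gg
G/I-2 aff ·: Gg
G/II-1 un I-1×I-2: gg
G/II-2 aff I-1×I-2: Gg|GG
G/II-3 ? I-1×I-2: gg|Gg|GG
⇒ G over [I-1,I-2,II-1,II-2,II-3]: 6 consistent
N/I-1 aff ·: Nn
N/I-2 aff ·: Nn
N/II-1 un I-1×I-2: nn
N/II-2 un I-1×I-2: nn
N/II-3 ? I-1×I-2: nn|Nn|NN
⇒ N over [I-1,I-2,II-1,II-2,II-3]: 3 consistent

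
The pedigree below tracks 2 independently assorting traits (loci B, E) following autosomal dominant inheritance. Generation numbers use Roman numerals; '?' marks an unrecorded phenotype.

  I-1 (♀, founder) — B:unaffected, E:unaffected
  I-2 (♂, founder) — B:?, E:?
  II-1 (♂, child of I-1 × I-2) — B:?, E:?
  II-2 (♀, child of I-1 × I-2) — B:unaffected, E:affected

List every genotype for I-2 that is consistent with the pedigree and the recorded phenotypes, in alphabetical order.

I-2 ∈ {Bb EE, Bb Ee, bb EE, bb Ee}

B/I-1 un ·: bb
B/I-2 ? ·: bb|Bb
B/II-1 ? I-1×I-2: bb|Bb
B/II-2 un I-1×I-2: bb
⇒ B over [I-1,I-2,II-1,II-2]: 3 consistent
E/I-1 un ·: ee
E/I-2 ? ·: Ee|EE
E/II-1 ? I-1×I-2: ee|Ee
E/II-2 aff I-1×I-2: Ee
⇒ E over [I-1,I-2,II-1,II-2]: 3 consistent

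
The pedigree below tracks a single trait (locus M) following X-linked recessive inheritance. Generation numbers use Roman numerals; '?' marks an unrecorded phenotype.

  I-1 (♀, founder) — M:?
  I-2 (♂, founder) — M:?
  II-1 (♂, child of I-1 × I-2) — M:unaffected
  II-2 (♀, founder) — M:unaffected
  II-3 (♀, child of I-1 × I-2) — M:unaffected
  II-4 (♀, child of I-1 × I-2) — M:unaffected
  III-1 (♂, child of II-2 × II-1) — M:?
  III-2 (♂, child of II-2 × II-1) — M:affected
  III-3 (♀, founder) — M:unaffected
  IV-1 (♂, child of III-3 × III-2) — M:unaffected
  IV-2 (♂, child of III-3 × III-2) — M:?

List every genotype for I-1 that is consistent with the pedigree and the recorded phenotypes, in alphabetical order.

I-1 ∈ {X^MX^M, X^MX^m}

M/I-1 ? ·: X^MX^M|X^MX^m
M/I-2 ? ·: X^MY|X^mY
M/II-1 un I-1×I-2: X^MY
M/II-2 un ·: X^MX^m
M/II-3 un I-1×I-2: X^MX^M|X^MX^m
M/II-4 un I-1×I-2: X^MX^M|X^MX^m
M/III-1 ? II-2×II-1: X^MY|X^mY
M/III-2 aff II-2×II-1: X^mY
M/III-3 un ·: X^MX^M|X^MX^m
M/IV-1 un III-3×III-2: X^MY
M/IV-2 ? III-3×III-2: X^MY|X^mY
⇒ M over [I-1,I-2,II-1,II-2,II-3,II-4,III-1,III-2,III-3,IV-1,IV-2]: 42 consistent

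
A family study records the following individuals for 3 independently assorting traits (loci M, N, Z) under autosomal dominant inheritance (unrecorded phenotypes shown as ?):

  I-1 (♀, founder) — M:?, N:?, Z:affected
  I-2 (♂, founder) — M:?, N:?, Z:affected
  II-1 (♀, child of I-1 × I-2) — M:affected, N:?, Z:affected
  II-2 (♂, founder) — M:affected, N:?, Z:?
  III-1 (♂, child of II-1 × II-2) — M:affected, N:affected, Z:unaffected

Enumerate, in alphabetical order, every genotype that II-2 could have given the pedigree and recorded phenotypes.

II-2 ∈ {MM NN Zz, MM NN zz, MM Nn Zz, MM Nn zz, MM nn Zz, MM nn zz, Mm NN Zz, Mm NN zz, Mm Nn Zz, Mm Nn zz, Mm nn Zz, Mm nn zz}

M/I-1 ? ·: mm|Mm|MM
M/I-2 ? ·: mm|Mm|MM
M/II-1 aff I-1×I-2: Mm|MM
M/II-2 aff ·: Mm|MM
M/III-1 aff II-1×II-2: Mm|MM
⇒ M over [I-1,I-2,II-1,II-2,III-1]: 40 consistent
N/I-1 ? ·: nn|Nn|NN
N/I-2 ? ·: nn|Nn|NN
N/II-1 ? I-1×I-2: nn|Nn|NN
N/II-2 ? ·: nn|Nn|NN
N/III-1 aff II-1×II-2: Nn|NN
⇒ N over [I-1,I-2,II-1,II-2,III-1]: 59 consistent
Z/I-1 aff ·: Zz|ZZ
Z/I-2 aff ·: Zz|ZZ
Z/II-1 aff I-1×I-2: Zz
Z/II-2 ? ·: zz|Zz
Z/III-1 un II-1×II-2: zz
⇒ Z over [I-1,I-2,II-1,II-2,III-1]: 6 consistent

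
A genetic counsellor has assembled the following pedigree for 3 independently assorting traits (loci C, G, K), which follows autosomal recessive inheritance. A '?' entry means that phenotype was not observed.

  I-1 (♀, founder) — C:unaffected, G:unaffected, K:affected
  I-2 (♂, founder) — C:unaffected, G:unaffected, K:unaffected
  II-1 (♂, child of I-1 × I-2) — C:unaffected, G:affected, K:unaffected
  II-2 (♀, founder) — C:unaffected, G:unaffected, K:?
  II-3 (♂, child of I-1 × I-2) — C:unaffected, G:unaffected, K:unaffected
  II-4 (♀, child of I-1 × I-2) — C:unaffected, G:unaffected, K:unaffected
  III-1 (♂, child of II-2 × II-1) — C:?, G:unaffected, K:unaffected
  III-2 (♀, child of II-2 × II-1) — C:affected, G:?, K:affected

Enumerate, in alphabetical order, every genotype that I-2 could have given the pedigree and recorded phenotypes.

C/I-1 un ·: CC|Cc
C/I-2 un ·: CC|Cc
C/II-1 un I-1×I-2: Cc
C/II-2 un ·: Cc
C/II-3 un I-1×I-2: CC|Cc
C/II-4 un I-1×I-2: CC|Cc
C/III-1 ? II-2×II-1: CC|Cc|cc
C/III-2 aff II-2×II-1: cc
⇒ C over [I-1,I-2,II-1,II-2,II-3,II-4,III-1,III-2]: 36 consistent
G/I-1 un ·: Gg
G/I-2 un ·: Gg
G/II-1 aff I-1×I-2: gg
G/II-2 un ·: GG|Gg
G/II-3 un I-1×I-2: GG|Gg
G/II-4 un I-1×I-2: GG|Gg
G/III-1 un II-2×II-1: Gg
G/III-2 ? II-2×II-1: Gg|gg
⇒ G over [I-1,I-2,II-1,II-2,II-3,II-4,III-1,III-2]: 12 consistent
K/I-1 aff ·: kk
K/I-2 un ·: KK|Kk
K/II-1 un I-1×I-2: Kk
K/II-2 ? ·: Kk|kk
K/II-3 un I-1×I-2: Kk
K/II-4 un I-1×I-2: Kk
K/III-1 un II-2×II-1: KK|Kk
K/III-2 aff II-2×II-1: kk
⇒ K over [I-1,I-2,II-1,II-2,II-3,II-4,III-1,III-2]: 6 consistent

I-2 ∈ {CC Gg KK, CC Gg Kk, Cc Gg KK, Cc Gg Kk}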